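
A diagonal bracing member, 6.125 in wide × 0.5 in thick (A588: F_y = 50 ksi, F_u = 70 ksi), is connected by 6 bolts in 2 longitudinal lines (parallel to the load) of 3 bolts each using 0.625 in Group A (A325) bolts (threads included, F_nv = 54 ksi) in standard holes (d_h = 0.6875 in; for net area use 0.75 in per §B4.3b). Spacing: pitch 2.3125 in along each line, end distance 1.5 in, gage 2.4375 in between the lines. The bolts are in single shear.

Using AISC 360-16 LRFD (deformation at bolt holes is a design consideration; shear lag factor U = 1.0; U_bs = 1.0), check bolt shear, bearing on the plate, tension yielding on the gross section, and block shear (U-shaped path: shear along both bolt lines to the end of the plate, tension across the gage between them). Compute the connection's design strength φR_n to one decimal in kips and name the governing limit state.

Bolt shear: A_b = π(0.625)²/4 = 0.3068 in². φR_n = 0.75 × 54 × 0.3068 × 6 × 1 = 74.6 kips.
Bearing (0.5 in plate, F_u = 70 ksi): end bolts L_c = 1.5 − 0.6875/2 = 1.15625, R_n = min(1.2×1.15625×0.5×70, 2.4×0.625×0.5×70) = 48.563 kips/bolt; interior L_c = 2.3125 − 0.6875 = 1.625, R_n = 52.5 kips/bolt. φR_n = 0.75 × (2×48.563 + 4×52.5) = 230.3 kips.
Tension yield (gross): A_g = 6.125×0.5 = 3.0625 in². φR_n = 0.90 × 50 × 3.0625 = 137.8 kips.
Block shear: shear path 2×[1.5+2×2.3125] = 2×6.125 in, A_gv = 6.125, A_nv = 2×(6.125 − 2.5×0.75)×0.5 = 4.25 in²; tension across gage: (2.4375 − 1×0.75)×0.5 = 0.84375 in². R_n = min(0.6×70×4.25, 0.6×50×6.125) + 1.0×70×0.84375 = min(178.5, 183.75) + 59.063 = 237.56 kips. φR_n = 0.75 × 237.56 = 178.2 kips.
Governing: min(74.6, 230.3, 137.8, 178.2) = 74.6 kips → bolt shear.

74.6 kips (bolt shear governs)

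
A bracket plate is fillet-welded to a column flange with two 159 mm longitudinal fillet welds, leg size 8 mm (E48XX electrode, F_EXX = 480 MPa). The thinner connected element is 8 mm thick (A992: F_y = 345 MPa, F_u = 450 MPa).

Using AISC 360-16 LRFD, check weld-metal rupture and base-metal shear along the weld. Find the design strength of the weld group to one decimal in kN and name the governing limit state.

388.5 kN (weld metal governs)

Weld metal: throat = 0.707×8 = 5.656 mm, L = 2×159 = 318 mm. φR_n = 0.75 × 0.6 × 480 × 5.656 × 318 = 388.5 kN.
Base metal shear (8 mm plate): yield φR_n = 1.0×0.6×345×8×318 = 526.6 kN; rupture φR_n = 0.75×0.6×450×8×318 = 515.2 kN; take 515.2 kN (rupture).
Governing: min(388.5, 515.2) = 388.5 kN → weld metal.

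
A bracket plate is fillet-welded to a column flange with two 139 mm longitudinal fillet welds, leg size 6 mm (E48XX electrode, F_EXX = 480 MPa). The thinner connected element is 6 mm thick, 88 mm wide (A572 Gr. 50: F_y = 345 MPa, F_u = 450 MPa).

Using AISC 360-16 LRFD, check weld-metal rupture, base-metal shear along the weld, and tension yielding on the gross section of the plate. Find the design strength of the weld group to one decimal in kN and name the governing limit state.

Weld metal: throat = 0.707×6 = 4.242 mm, L = 2×139 = 278 mm. φR_n = 0.75 × 0.6 × 480 × 4.242 × 278 = 254.7 kN.
Base metal shear (6 mm plate): yield φR_n = 1.0×0.6×345×6×278 = 345.3 kN; rupture φR_n = 0.75×0.6×450×6×278 = 337.8 kN; take 337.8 kN (rupture).
Tension yield (gross): A_g = 88×6 = 528 mm². φR_n = 0.90 × 345 × 528 = 163.9 kN.
Governing: min(254.7, 337.8, 163.9) = 163.9 kN → gross-section yield.

163.9 kN (gross-section yield governs)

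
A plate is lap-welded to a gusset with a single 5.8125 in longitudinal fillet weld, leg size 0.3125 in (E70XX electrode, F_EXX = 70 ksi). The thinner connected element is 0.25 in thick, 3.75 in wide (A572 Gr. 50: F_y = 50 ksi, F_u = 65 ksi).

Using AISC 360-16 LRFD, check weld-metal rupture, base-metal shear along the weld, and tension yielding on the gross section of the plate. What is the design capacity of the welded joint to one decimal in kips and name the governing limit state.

Weld metal: throat = 0.707×0.3125 = 0.22094 in, L = 5.8125 in. φR_n = 0.75 × 0.6 × 70 × 0.22094 × 5.8125 = 40.5 kips.
Base metal shear (0.25 in plate): yield φR_n = 1.0×0.6×50×0.25×5.8125 = 43.6 kips; rupture φR_n = 0.75×0.6×65×0.25×5.8125 = 42.5 kips; take 42.5 kips (rupture).
Tension yield (gross): A_g = 3.75×0.25 = 0.9375 in². φR_n = 0.90 × 50 × 0.9375 = 42.2 kips.
Governing: min(40.5, 42.5, 42.2) = 40.5 kips → weld metal.

40.5 kips (weld metal governs)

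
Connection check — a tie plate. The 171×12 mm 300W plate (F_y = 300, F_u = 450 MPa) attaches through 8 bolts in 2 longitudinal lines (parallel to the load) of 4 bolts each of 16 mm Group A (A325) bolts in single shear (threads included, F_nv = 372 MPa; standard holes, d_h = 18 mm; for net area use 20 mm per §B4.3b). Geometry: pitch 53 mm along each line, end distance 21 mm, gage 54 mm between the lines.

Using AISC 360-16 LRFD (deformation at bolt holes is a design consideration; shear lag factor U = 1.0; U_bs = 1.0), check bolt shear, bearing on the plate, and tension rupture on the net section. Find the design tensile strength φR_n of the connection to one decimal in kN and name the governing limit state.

448.8 kN (bolt shear governs)

Bolt shear: A_b = π(16)²/4 = 201.06 mm². φR_n = 0.75 × 372 × 201.06 × 8 × 1 = 448.8 kN.
Bearing (12 mm plate, F_u = 450 MPa): end bolts L_c = 21 − 18/2 = 12, R_n = min(1.2×12×12×450, 2.4×16×12×450) = 77.76 kN/bolt; interior L_c = 53 − 18 = 35, R_n = 207.36 kN/bolt. φR_n = 0.75 × (2×77.76 + 6×207.36) = 1049.8 kN.
Tension rupture (net): A_n = (171 − 2×20)×12 = 1572 mm² (U = 1.0, A_e = A_n). φR_n = 0.75 × 450 × 1572 = 530.6 kN.
Governing: min(448.8, 1049.8, 530.6) = 448.8 kN → bolt shear.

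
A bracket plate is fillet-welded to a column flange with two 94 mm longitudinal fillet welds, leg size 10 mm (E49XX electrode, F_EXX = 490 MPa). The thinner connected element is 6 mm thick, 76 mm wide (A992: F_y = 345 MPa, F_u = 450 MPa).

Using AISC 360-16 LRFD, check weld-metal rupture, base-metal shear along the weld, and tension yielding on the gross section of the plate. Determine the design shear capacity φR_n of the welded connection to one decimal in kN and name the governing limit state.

141.6 kN (gross-section yield governs)

Weld metal: throat = 0.707×10 = 7.07 mm, L = 2×94 = 188 mm. φR_n = 0.75 × 0.6 × 490 × 7.07 × 188 = 293.1 kN.
Base metal shear (6 mm plate): yield φR_n = 1.0×0.6×345×6×188 = 233.5 kN; rupture φR_n = 0.75×0.6×450×6×188 = 228.4 kN; take 228.4 kN (rupture).
Tension yield (gross): A_g = 76×6 = 456 mm². φR_n = 0.90 × 345 × 456 = 141.6 kN.
Governing: min(293.1, 228.4, 141.6) = 141.6 kN → gross-section yield.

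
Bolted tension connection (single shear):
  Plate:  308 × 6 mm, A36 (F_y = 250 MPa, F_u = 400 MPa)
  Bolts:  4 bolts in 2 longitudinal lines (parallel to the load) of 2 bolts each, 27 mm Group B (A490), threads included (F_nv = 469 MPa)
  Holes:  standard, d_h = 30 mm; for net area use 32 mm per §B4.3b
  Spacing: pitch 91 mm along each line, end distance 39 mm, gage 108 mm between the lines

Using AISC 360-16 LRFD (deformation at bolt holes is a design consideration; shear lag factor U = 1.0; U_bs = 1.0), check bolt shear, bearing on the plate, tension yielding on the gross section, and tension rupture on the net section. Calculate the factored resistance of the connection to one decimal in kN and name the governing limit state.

337.0 kN (bearing governs)

Bolt shear: A_b = π(27)²/4 = 572.56 mm². φR_n = 0.75 × 469 × 572.56 × 4 × 1 = 805.6 kN.
Bearing (6 mm plate, F_u = 400 MPa): end bolts L_c = 39 − 30/2 = 24, R_n = min(1.2×24×6×400, 2.4×27×6×400) = 69.12 kN/bolt; interior L_c = 91 − 30 = 61, R_n = 155.52 kN/bolt. φR_n = 0.75 × (2×69.12 + 2×155.52) = 337.0 kN.
Tension yield (gross): A_g = 308×6 = 1848 mm². φR_n = 0.90 × 250 × 1848 = 415.8 kN.
Tension rupture (net): A_n = (308 − 2×32)×6 = 1464 mm² (U = 1.0, A_e = A_n). φR_n = 0.75 × 400 × 1464 = 439.2 kN.
Governing: min(805.6, 337.0, 415.8, 439.2) = 337.0 kN → bearing.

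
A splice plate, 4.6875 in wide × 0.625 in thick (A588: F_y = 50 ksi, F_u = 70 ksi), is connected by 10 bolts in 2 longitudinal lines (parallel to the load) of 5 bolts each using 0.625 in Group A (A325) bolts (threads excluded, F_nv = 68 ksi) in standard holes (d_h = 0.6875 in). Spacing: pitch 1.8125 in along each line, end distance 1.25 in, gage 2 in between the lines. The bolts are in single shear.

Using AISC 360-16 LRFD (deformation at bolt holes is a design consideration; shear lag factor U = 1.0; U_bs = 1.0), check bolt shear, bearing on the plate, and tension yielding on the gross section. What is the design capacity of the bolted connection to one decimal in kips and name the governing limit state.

Bolt shear: A_b = π(0.625)²/4 = 0.3068 in². φR_n = 0.75 × 68 × 0.3068 × 10 × 1 = 156.5 kips.
Bearing (0.625 in plate, F_u = 70 ksi): end bolts L_c = 1.25 − 0.6875/2 = 0.90625, R_n = min(1.2×0.90625×0.625×70, 2.4×0.625×0.625×70) = 47.578 kips/bolt; interior L_c = 1.8125 − 0.6875 = 1.125, R_n = 59.063 kips/bolt. φR_n = 0.75 × (2×47.578 + 8×59.063) = 425.7 kips.
Tension yield (gross): A_g = 4.6875×0.625 = 2.9297 in². φR_n = 0.90 × 50 × 2.9297 = 131.8 kips.
Governing: min(156.5, 425.7, 131.8) = 131.8 kips → gross-section yield.

131.8 kips (gross-section yield governs)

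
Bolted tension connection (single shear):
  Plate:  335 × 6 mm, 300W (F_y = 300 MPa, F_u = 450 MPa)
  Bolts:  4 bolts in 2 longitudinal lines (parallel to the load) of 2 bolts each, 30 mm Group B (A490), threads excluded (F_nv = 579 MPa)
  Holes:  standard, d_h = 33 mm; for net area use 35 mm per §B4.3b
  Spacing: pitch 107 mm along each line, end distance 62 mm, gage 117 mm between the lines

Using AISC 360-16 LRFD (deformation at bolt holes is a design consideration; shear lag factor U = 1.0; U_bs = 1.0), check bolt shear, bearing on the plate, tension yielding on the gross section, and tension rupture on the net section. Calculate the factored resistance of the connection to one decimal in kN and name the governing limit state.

Bolt shear: A_b = π(30)²/4 = 706.86 mm². φR_n = 0.75 × 579 × 706.86 × 4 × 1 = 1227.8 kN.
Bearing (6 mm plate, F_u = 450 MPa): end bolts L_c = 62 − 33/2 = 45.5, R_n = min(1.2×45.5×6×450, 2.4×30×6×450) = 147.42 kN/bolt; interior L_c = 107 − 33 = 74, R_n = 194.4 kN/bolt. φR_n = 0.75 × (2×147.42 + 2×194.4) = 512.7 kN.
Tension yield (gross): A_g = 335×6 = 2010 mm². φR_n = 0.90 × 300 × 2010 = 542.7 kN.
Tension rupture (net): A_n = (335 − 2×35)×6 = 1590 mm² (U = 1.0, A_e = A_n). φR_n = 0.75 × 450 × 1590 = 536.6 kN.
Governing: min(1227.8, 512.7, 542.7, 536.6) = 512.7 kN → bearing.

512.7 kN (bearing governs)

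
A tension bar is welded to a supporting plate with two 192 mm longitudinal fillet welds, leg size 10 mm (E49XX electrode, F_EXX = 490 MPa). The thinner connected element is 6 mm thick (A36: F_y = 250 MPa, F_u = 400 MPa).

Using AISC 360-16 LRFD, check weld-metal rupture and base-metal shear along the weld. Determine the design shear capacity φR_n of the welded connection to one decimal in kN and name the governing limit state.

345.6 kN (base-metal shear governs)

Weld metal: throat = 0.707×10 = 7.07 mm, L = 2×192 = 384 mm. φR_n = 0.75 × 0.6 × 490 × 7.07 × 384 = 598.6 kN.
Base metal shear (6 mm plate): yield φR_n = 1.0×0.6×250×6×384 = 345.6 kN; rupture φR_n = 0.75×0.6×400×6×384 = 414.7 kN; take 345.6 kN (yield).
Governing: min(598.6, 345.6) = 345.6 kN → base-metal shear.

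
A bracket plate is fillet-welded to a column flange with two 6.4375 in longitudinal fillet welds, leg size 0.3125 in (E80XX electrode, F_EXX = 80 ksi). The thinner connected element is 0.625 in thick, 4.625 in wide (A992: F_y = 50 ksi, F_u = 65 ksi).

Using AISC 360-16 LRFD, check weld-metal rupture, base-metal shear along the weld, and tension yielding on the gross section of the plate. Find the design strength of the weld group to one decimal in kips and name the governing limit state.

Weld metal: throat = 0.707×0.3125 = 0.22094 in, L = 2×6.4375 = 12.875 in. φR_n = 0.75 × 0.6 × 80 × 0.22094 × 12.875 = 102.4 kips.
Base metal shear (0.625 in plate): yield φR_n = 1.0×0.6×50×0.625×12.875 = 241.4 kips; rupture φR_n = 0.75×0.6×65×0.625×12.875 = 235.4 kips; take 235.4 kips (rupture).
Tension yield (gross): A_g = 4.625×0.625 = 2.8906 in². φR_n = 0.90 × 50 × 2.8906 = 130.1 kips.
Governing: min(102.4, 235.4, 130.1) = 102.4 kips → weld metal.

102.4 kips (weld metal governs)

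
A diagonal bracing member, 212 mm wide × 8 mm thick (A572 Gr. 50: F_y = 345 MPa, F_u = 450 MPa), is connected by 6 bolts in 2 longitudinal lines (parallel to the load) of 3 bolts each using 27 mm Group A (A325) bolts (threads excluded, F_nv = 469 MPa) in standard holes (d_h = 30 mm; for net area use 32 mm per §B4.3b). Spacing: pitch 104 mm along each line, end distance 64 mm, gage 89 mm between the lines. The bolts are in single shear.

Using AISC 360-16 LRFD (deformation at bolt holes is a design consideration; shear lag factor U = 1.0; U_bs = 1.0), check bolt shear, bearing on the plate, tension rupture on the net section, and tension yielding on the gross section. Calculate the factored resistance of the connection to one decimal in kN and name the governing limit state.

Bolt shear: A_b = π(27)²/4 = 572.56 mm². φR_n = 0.75 × 469 × 572.56 × 6 × 1 = 1208.4 kN.
Bearing (8 mm plate, F_u = 450 MPa): end bolts L_c = 64 − 30/2 = 49, R_n = min(1.2×49×8×450, 2.4×27×8×450) = 211.68 kN/bolt; interior L_c = 104 − 30 = 74, R_n = 233.28 kN/bolt. φR_n = 0.75 × (2×211.68 + 4×233.28) = 1017.4 kN.
Tension rupture (net): A_n = (212 − 2×32)×8 = 1184 mm² (U = 1.0, A_e = A_n). φR_n = 0.75 × 450 × 1184 = 399.6 kN.
Tension yield (gross): A_g = 212×8 = 1696 mm². φR_n = 0.90 × 345 × 1696 = 526.6 kN.
Governing: min(1208.4, 1017.4, 399.6, 526.6) = 399.6 kN → net-section rupture.

399.6 kN (net-section rupture governs)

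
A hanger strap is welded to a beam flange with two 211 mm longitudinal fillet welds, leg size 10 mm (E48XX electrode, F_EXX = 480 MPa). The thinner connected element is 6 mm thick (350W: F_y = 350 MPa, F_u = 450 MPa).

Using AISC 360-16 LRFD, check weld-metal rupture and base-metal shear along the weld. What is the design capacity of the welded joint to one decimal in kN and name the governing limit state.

Weld metal: throat = 0.707×10 = 7.07 mm, L = 2×211 = 422 mm. φR_n = 0.75 × 0.6 × 480 × 7.07 × 422 = 644.4 kN.
Base metal shear (6 mm plate): yield φR_n = 1.0×0.6×350×6×422 = 531.7 kN; rupture φR_n = 0.75×0.6×450×6×422 = 512.7 kN; take 512.7 kN (rupture).
Governing: min(644.4, 512.7) = 512.7 kN → base-metal shear.

512.7 kN (base-metal shear governs)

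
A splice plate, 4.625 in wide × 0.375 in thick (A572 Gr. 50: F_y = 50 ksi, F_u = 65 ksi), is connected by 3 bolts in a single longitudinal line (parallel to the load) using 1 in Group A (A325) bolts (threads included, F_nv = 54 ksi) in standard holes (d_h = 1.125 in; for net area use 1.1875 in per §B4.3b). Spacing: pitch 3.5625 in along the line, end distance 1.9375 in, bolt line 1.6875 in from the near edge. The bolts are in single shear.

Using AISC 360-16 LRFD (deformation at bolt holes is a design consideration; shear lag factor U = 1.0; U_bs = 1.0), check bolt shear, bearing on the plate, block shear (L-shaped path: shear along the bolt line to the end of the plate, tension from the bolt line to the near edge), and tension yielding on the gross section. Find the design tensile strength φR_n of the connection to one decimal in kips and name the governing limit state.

Bolt shear: A_b = π(1)²/4 = 0.7854 in². φR_n = 0.75 × 54 × 0.7854 × 3 × 1 = 95.4 kips.
Bearing (0.375 in plate, F_u = 65 ksi): end bolts L_c = 1.9375 − 1.125/2 = 1.375, R_n = min(1.2×1.375×0.375×65, 2.4×1×0.375×65) = 40.219 kips/bolt; interior L_c = 3.5625 − 1.125 = 2.4375, R_n = 58.5 kips/bolt. φR_n = 0.75 × (1×40.219 + 2×58.5) = 117.9 kips.
Block shear: shear path 1×[1.9375+2×3.5625] = 1×9.0625 in, A_gv = 3.3984, A_nv = 1×(9.0625 − 2.5×1.1875)×0.375 = 2.2852 in²; tension to near edge: (1.6875 − 0.5×1.1875)×0.375 = 0.41016 in². R_n = min(0.6×65×2.2852, 0.6×50×3.3984) + 1.0×65×0.41016 = min(89.123, 101.95) + 26.66 = 115.78 kips. φR_n = 0.75 × 115.78 = 86.8 kips.
Tension yield (gross): A_g = 4.625×0.375 = 1.7344 in². φR_n = 0.90 × 50 × 1.7344 = 78.0 kips.
Governing: min(95.4, 117.9, 86.8, 78.0) = 78.0 kips → gross-section yield.

78.0 kips (gross-section yield governs)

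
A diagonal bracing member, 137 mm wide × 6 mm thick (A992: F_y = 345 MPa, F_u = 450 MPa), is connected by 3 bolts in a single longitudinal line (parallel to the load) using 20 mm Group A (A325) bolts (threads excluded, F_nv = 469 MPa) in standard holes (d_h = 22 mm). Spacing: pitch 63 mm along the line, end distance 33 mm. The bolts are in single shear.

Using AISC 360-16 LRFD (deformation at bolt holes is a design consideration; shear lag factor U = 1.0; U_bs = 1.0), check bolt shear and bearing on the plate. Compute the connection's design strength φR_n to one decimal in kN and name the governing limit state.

Bolt shear: A_b = π(20)²/4 = 314.16 mm². φR_n = 0.75 × 469 × 314.16 × 3 × 1 = 331.5 kN.
Bearing (6 mm plate, F_u = 450 MPa): end bolts L_c = 33 − 22/2 = 22, R_n = min(1.2×22×6×450, 2.4×20×6×450) = 71.28 kN/bolt; interior L_c = 63 − 22 = 41, R_n = 129.6 kN/bolt. φR_n = 0.75 × (1×71.28 + 2×129.6) = 247.9 kN.
Governing: min(331.5, 247.9) = 247.9 kN → bearing.

247.9 kN (bearing governs)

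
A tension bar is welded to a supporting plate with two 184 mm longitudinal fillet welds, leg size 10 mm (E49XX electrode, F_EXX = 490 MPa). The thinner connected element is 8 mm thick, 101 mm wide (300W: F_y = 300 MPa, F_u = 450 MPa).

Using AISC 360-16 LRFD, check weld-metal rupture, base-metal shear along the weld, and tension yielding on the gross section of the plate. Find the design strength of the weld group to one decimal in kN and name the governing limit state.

Weld metal: throat = 0.707×10 = 7.07 mm, L = 2×184 = 368 mm. φR_n = 0.75 × 0.6 × 490 × 7.07 × 368 = 573.7 kN.
Base metal shear (8 mm plate): yield φR_n = 1.0×0.6×300×8×368 = 529.9 kN; rupture φR_n = 0.75×0.6×450×8×368 = 596.2 kN; take 529.9 kN (yield).
Tension yield (gross): A_g = 101×8 = 808 mm². φR_n = 0.90 × 300 × 808 = 218.2 kN.
Governing: min(573.7, 529.9, 218.2) = 218.2 kN → gross-section yield.

218.2 kN (gross-section yield governs)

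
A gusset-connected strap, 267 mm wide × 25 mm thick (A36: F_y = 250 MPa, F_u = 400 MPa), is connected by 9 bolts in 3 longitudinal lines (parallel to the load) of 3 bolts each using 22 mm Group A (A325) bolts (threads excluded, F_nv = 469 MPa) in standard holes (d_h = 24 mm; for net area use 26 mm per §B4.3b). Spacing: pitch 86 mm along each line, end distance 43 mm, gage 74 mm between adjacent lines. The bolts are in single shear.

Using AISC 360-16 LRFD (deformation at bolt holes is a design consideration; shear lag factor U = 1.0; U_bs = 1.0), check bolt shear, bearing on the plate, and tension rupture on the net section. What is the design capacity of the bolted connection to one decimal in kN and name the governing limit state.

Bolt shear: A_b = π(22)²/4 = 380.13 mm². φR_n = 0.75 × 469 × 380.13 × 9 × 1 = 1203.4 kN.
Bearing (25 mm plate, F_u = 400 MPa): end bolts L_c = 43 − 24/2 = 31, R_n = min(1.2×31×25×400, 2.4×22×25×400) = 372 kN/bolt; interior L_c = 86 − 24 = 62, R_n = 528 kN/bolt. φR_n = 0.75 × (3×372 + 6×528) = 3213.0 kN.
Tension rupture (net): A_n = (267 − 3×26)×25 = 4725 mm² (U = 1.0, A_e = A_n). φR_n = 0.75 × 400 × 4725 = 1417.5 kN.
Governing: min(1203.4, 3213.0, 1417.5) = 1203.4 kN → bolt shear.

1203.4 kN (bolt shear governs)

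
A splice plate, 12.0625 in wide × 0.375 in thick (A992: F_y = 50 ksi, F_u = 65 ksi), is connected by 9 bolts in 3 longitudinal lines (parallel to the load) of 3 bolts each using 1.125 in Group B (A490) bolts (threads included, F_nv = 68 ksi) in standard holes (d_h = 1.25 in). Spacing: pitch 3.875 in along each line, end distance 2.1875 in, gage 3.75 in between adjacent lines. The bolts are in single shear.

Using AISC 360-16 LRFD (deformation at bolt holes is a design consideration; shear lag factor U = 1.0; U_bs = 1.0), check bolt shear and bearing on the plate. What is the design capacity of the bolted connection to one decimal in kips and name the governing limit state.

Bolt shear: A_b = π(1.125)²/4 = 0.99402 in². φR_n = 0.75 × 68 × 0.99402 × 9 × 1 = 456.3 kips.
Bearing (0.375 in plate, F_u = 65 ksi): end bolts L_c = 2.1875 − 1.25/2 = 1.5625, R_n = min(1.2×1.5625×0.375×65, 2.4×1.125×0.375×65) = 45.703 kips/bolt; interior L_c = 3.875 − 1.25 = 2.625, R_n = 65.813 kips/bolt. φR_n = 0.75 × (3×45.703 + 6×65.813) = 399.0 kips.
Governing: min(456.3, 399.0) = 399.0 kips → bearing.

399.0 kips (bearing governs)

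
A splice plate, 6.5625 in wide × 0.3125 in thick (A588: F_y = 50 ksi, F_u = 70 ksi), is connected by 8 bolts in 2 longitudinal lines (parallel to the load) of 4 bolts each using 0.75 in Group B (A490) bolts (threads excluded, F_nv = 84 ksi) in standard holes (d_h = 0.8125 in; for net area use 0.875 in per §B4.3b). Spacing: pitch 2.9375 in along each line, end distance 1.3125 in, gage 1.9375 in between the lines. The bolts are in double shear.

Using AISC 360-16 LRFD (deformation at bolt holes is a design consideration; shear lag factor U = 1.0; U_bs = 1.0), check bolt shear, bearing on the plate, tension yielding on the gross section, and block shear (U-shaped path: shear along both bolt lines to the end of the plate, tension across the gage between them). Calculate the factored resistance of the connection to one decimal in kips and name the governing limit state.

92.3 kips (gross-section yield governs)

Bolt shear: A_b = π(0.75)²/4 = 0.44179 in². φR_n = 0.75 × 84 × 0.44179 × 8 × 2 = 445.3 kips.
Bearing (0.3125 in plate, F_u = 70 ksi): end bolts L_c = 1.3125 − 0.8125/2 = 0.90625, R_n = min(1.2×0.90625×0.3125×70, 2.4×0.75×0.3125×70) = 23.789 kips/bolt; interior L_c = 2.9375 − 0.8125 = 2.125, R_n = 39.375 kips/bolt. φR_n = 0.75 × (2×23.789 + 6×39.375) = 212.9 kips.
Tension yield (gross): A_g = 6.5625×0.3125 = 2.0508 in². φR_n = 0.90 × 50 × 2.0508 = 92.3 kips.
Block shear: shear path 2×[1.3125+3×2.9375] = 2×10.125 in, A_gv = 6.3281, A_nv = 2×(10.125 − 3.5×0.875)×0.3125 = 4.4141 in²; tension across gage: (1.9375 − 1×0.875)×0.3125 = 0.33203 in². R_n = min(0.6×70×4.4141, 0.6×50×6.3281) + 1.0×70×0.33203 = min(185.39, 189.84) + 23.242 = 208.63 kips. φR_n = 0.75 × 208.63 = 156.5 kips.
Governing: min(445.3, 212.9, 92.3, 156.5) = 92.3 kips → gross-section yield.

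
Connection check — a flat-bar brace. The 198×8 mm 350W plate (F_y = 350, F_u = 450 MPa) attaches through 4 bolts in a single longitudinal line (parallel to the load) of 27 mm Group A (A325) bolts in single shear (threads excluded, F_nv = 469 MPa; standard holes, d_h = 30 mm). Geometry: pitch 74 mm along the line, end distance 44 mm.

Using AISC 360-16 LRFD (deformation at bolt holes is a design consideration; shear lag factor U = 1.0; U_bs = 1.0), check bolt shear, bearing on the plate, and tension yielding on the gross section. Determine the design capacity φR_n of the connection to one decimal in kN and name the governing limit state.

Bolt shear: A_b = π(27)²/4 = 572.56 mm². φR_n = 0.75 × 469 × 572.56 × 4 × 1 = 805.6 kN.
Bearing (8 mm plate, F_u = 450 MPa): end bolts L_c = 44 − 30/2 = 29, R_n = min(1.2×29×8×450, 2.4×27×8×450) = 125.28 kN/bolt; interior L_c = 74 − 30 = 44, R_n = 190.08 kN/bolt. φR_n = 0.75 × (1×125.28 + 3×190.08) = 521.6 kN.
Tension yield (gross): A_g = 198×8 = 1584 mm². φR_n = 0.90 × 350 × 1584 = 499.0 kN.
Governing: min(805.6, 521.6, 499.0) = 499.0 kN → gross-section yield.

499.0 kN (gross-section yield governs)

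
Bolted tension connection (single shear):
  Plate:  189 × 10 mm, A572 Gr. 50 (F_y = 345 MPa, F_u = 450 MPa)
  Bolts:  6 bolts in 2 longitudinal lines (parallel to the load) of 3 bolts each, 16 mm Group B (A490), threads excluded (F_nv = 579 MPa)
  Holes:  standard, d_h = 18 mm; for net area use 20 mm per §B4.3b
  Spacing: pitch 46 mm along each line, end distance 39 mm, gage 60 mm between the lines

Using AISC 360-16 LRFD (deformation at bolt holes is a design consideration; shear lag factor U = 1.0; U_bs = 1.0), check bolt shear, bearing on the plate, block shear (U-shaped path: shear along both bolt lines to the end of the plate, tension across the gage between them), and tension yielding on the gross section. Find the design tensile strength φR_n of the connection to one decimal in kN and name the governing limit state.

Bolt shear: A_b = π(16)²/4 = 201.06 mm². φR_n = 0.75 × 579 × 201.06 × 6 × 1 = 523.9 kN.
Bearing (10 mm plate, F_u = 450 MPa): end bolts L_c = 39 − 18/2 = 30, R_n = min(1.2×30×10×450, 2.4×16×10×450) = 162 kN/bolt; interior L_c = 46 − 18 = 28, R_n = 151.2 kN/bolt. φR_n = 0.75 × (2×162 + 4×151.2) = 696.6 kN.
Block shear: shear path 2×[39+2×46] = 2×131 mm, A_gv = 2620, A_nv = 2×(131 − 2.5×20)×10 = 1620 mm²; tension across gage: (60 − 1×20)×10 = 400 mm². R_n = min(0.6×450×1620, 0.6×345×2620) + 1.0×450×400 = min(437.4, 542.34) + 180 = 617.4 kN. φR_n = 0.75 × 617.4 = 463.1 kN.
Tension yield (gross): A_g = 189×10 = 1890 mm². φR_n = 0.90 × 345 × 1890 = 586.8 kN.
Governing: min(523.9, 696.6, 463.1, 586.8) = 463.1 kN → block shear.

463.1 kN (block shear governs)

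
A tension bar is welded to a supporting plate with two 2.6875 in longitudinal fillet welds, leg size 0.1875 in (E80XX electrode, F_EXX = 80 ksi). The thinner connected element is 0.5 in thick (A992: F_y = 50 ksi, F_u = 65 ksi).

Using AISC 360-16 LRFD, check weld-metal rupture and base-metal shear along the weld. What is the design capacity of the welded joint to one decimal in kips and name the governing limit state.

25.7 kips (weld metal governs)

Weld metal: throat = 0.707×0.1875 = 0.13256 in, L = 2×2.6875 = 5.375 in. φR_n = 0.75 × 0.6 × 80 × 0.13256 × 5.375 = 25.7 kips.
Base metal shear (0.5 in plate): yield φR_n = 1.0×0.6×50×0.5×5.375 = 80.6 kips; rupture φR_n = 0.75×0.6×65×0.5×5.375 = 78.6 kips; take 78.6 kips (rupture).
Governing: min(25.7, 78.6) = 25.7 kips → weld metal.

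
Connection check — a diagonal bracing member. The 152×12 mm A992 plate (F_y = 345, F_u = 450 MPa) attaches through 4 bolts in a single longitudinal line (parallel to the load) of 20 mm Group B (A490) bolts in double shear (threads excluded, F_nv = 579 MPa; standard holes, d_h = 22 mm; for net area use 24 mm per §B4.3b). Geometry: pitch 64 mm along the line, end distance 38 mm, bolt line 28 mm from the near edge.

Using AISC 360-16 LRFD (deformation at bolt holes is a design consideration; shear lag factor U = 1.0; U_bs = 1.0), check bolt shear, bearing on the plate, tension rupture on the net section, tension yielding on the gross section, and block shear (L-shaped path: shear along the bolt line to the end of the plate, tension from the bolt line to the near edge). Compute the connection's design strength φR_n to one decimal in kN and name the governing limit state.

Bolt shear: A_b = π(20)²/4 = 314.16 mm². φR_n = 0.75 × 579 × 314.16 × 4 × 2 = 1091.4 kN.
Bearing (12 mm plate, F_u = 450 MPa): end bolts L_c = 38 − 22/2 = 27, R_n = min(1.2×27×12×450, 2.4×20×12×450) = 174.96 kN/bolt; interior L_c = 64 − 22 = 42, R_n = 259.2 kN/bolt. φR_n = 0.75 × (1×174.96 + 3×259.2) = 714.4 kN.
Tension rupture (net): A_n = (152 − 1×24)×12 = 1536 mm² (U = 1.0, A_e = A_n). φR_n = 0.75 × 450 × 1536 = 518.4 kN.
Tension yield (gross): A_g = 152×12 = 1824 mm². φR_n = 0.90 × 345 × 1824 = 566.4 kN.
Block shear: shear path 1×[38+3×64] = 1×230 mm, A_gv = 2760, A_nv = 1×(230 − 3.5×24)×12 = 1752 mm²; tension to near edge: (28 − 0.5×24)×12 = 192 mm². R_n = min(0.6×450×1752, 0.6×345×2760) + 1.0×450×192 = min(473.04, 571.32) + 86.4 = 559.44 kN. φR_n = 0.75 × 559.44 = 419.6 kN.
Governing: min(1091.4, 714.4, 518.4, 566.4, 419.6) = 419.6 kN → block shear.

419.6 kN (block shear governs)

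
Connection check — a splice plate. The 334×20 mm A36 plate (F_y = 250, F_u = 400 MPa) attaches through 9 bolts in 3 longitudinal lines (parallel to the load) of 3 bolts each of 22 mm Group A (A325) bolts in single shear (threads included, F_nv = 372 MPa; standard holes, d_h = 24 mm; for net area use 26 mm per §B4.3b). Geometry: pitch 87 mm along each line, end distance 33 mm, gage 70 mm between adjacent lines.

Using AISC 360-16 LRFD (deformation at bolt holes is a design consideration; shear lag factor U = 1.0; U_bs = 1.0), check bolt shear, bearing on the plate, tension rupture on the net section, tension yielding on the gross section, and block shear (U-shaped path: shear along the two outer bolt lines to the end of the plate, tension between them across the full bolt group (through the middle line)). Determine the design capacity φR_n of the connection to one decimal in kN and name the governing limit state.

954.5 kN (bolt shear governs)

Bolt shear: A_b = π(22)²/4 = 380.13 mm². φR_n = 0.75 × 372 × 380.13 × 9 × 1 = 954.5 kN.
Bearing (20 mm plate, F_u = 400 MPa): end bolts L_c = 33 − 24/2 = 21, R_n = min(1.2×21×20×400, 2.4×22×20×400) = 201.6 kN/bolt; interior L_c = 87 − 24 = 63, R_n = 422.4 kN/bolt. φR_n = 0.75 × (3×201.6 + 6×422.4) = 2354.4 kN.
Tension rupture (net): A_n = (334 − 3×26)×20 = 5120 mm² (U = 1.0, A_e = A_n). φR_n = 0.75 × 400 × 5120 = 1536.0 kN.
Tension yield (gross): A_g = 334×20 = 6680 mm². φR_n = 0.90 × 250 × 6680 = 1503.0 kN.
Block shear: shear path 2×[33+2×87] = 2×207 mm, A_gv = 8280, A_nv = 2×(207 − 2.5×26)×20 = 5680 mm²; tension across gage: (140 − 2×26)×20 = 1760 mm². R_n = min(0.6×400×5680, 0.6×250×8280) + 1.0×400×1760 = min(1363.2, 1242) + 704 = 1946 kN. φR_n = 0.75 × 1946 = 1459.5 kN.
Governing: min(954.5, 2354.4, 1536.0, 1503.0, 1459.5) = 954.5 kN → bolt shear.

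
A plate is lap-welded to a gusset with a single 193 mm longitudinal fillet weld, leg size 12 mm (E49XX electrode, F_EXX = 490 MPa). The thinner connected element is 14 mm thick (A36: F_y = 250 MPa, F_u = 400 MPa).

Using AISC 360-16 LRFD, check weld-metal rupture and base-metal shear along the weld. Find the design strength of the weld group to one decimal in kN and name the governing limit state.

361.0 kN (weld metal governs)

Weld metal: throat = 0.707×12 = 8.484 mm, L = 193 mm. φR_n = 0.75 × 0.6 × 490 × 8.484 × 193 = 361.0 kN.
Base metal shear (14 mm plate): yield φR_n = 1.0×0.6×250×14×193 = 405.3 kN; rupture φR_n = 0.75×0.6×400×14×193 = 486.4 kN; take 405.3 kN (yield).
Governing: min(361.0, 405.3) = 361.0 kN → weld metal.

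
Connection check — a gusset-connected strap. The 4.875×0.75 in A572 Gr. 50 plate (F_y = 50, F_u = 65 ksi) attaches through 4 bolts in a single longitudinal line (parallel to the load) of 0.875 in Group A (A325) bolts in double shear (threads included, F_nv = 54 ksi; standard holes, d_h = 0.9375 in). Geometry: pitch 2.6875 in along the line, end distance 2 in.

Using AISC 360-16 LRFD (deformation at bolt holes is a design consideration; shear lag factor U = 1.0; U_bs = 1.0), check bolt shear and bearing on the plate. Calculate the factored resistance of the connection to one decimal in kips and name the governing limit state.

Bolt shear: A_b = π(0.875)²/4 = 0.60132 in². φR_n = 0.75 × 54 × 0.60132 × 4 × 2 = 194.8 kips.
Bearing (0.75 in plate, F_u = 65 ksi): end bolts L_c = 2 − 0.9375/2 = 1.53125, R_n = min(1.2×1.53125×0.75×65, 2.4×0.875×0.75×65) = 89.578 kips/bolt; interior L_c = 2.6875 − 0.9375 = 1.75, R_n = 102.38 kips/bolt. φR_n = 0.75 × (1×89.578 + 3×102.38) = 297.5 kips.
Governing: min(194.8, 297.5) = 194.8 kips → bolt shear.

194.8 kips (bolt shear governs)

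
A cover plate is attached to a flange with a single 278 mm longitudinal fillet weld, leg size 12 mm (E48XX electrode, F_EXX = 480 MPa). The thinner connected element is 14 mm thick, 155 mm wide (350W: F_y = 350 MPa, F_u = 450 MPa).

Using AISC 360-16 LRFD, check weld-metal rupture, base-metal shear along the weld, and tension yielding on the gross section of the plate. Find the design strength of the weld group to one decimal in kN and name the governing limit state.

509.4 kN (weld metal governs)

Weld metal: throat = 0.707×12 = 8.484 mm, L = 278 mm. φR_n = 0.75 × 0.6 × 480 × 8.484 × 278 = 509.4 kN.
Base metal shear (14 mm plate): yield φR_n = 1.0×0.6×350×14×278 = 817.3 kN; rupture φR_n = 0.75×0.6×450×14×278 = 788.1 kN; take 788.1 kN (rupture).
Tension yield (gross): A_g = 155×14 = 2170 mm². φR_n = 0.90 × 350 × 2170 = 683.6 kN.
Governing: min(509.4, 788.1, 683.6) = 509.4 kN → weld metal.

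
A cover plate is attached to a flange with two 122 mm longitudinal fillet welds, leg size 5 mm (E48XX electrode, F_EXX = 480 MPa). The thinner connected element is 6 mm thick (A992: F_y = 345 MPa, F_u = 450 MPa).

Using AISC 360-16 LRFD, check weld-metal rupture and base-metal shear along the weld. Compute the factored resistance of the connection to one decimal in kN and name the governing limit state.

Weld metal: throat = 0.707×5 = 3.535 mm, L = 2×122 = 244 mm. φR_n = 0.75 × 0.6 × 480 × 3.535 × 244 = 186.3 kN.
Base metal shear (6 mm plate): yield φR_n = 1.0×0.6×345×6×244 = 303.0 kN; rupture φR_n = 0.75×0.6×450×6×244 = 296.5 kN; take 296.5 kN (rupture).
Governing: min(186.3, 296.5) = 186.3 kN → weld metal.

186.3 kN (weld metal governs)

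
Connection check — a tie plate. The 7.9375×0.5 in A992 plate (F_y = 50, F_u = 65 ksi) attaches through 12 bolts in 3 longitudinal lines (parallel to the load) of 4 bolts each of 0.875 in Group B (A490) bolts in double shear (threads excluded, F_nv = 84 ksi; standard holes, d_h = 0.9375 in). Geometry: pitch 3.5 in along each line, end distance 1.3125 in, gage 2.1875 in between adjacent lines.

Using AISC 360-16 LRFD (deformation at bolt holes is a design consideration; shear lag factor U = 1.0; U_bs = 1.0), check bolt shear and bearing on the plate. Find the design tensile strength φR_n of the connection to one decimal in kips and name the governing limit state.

534.7 kips (bearing governs)

Bolt shear: A_b = π(0.875)²/4 = 0.60132 in². φR_n = 0.75 × 84 × 0.60132 × 12 × 2 = 909.2 kips.
Bearing (0.5 in plate, F_u = 65 ksi): end bolts L_c = 1.3125 − 0.9375/2 = 0.84375, R_n = min(1.2×0.84375×0.5×65, 2.4×0.875×0.5×65) = 32.906 kips/bolt; interior L_c = 3.5 − 0.9375 = 2.5625, R_n = 68.25 kips/bolt. φR_n = 0.75 × (3×32.906 + 9×68.25) = 534.7 kips.
Governing: min(909.2, 534.7) = 534.7 kips → bearing.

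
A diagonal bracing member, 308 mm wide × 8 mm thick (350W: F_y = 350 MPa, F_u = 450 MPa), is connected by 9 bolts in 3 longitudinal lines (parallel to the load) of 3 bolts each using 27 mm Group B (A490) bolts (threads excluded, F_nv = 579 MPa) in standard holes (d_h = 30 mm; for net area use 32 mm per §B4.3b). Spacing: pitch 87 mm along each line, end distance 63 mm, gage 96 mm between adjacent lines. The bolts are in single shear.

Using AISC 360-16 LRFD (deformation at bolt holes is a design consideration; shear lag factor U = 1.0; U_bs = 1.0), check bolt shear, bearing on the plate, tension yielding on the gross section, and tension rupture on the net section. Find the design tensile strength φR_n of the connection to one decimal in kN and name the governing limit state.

Bolt shear: A_b = π(27)²/4 = 572.56 mm². φR_n = 0.75 × 579 × 572.56 × 9 × 1 = 2237.7 kN.
Bearing (8 mm plate, F_u = 450 MPa): end bolts L_c = 63 − 30/2 = 48, R_n = min(1.2×48×8×450, 2.4×27×8×450) = 207.36 kN/bolt; interior L_c = 87 − 30 = 57, R_n = 233.28 kN/bolt. φR_n = 0.75 × (3×207.36 + 6×233.28) = 1516.3 kN.
Tension yield (gross): A_g = 308×8 = 2464 mm². φR_n = 0.90 × 350 × 2464 = 776.2 kN.
Tension rupture (net): A_n = (308 − 3×32)×8 = 1696 mm² (U = 1.0, A_e = A_n). φR_n = 0.75 × 450 × 1696 = 572.4 kN.
Governing: min(2237.7, 1516.3, 776.2, 572.4) = 572.4 kN → net-section rupture.

572.4 kN (net-section rupture governs)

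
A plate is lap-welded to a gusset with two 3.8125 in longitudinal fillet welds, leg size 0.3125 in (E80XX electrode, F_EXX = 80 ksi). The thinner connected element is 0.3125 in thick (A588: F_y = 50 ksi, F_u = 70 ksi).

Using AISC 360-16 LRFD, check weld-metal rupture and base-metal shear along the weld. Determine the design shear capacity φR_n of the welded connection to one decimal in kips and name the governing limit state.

60.6 kips (weld metal governs)

Weld metal: throat = 0.707×0.3125 = 0.22094 in, L = 2×3.8125 = 7.625 in. φR_n = 0.75 × 0.6 × 80 × 0.22094 × 7.625 = 60.6 kips.
Base metal shear (0.3125 in plate): yield φR_n = 1.0×0.6×50×0.3125×7.625 = 71.5 kips; rupture φR_n = 0.75×0.6×70×0.3125×7.625 = 75.1 kips; take 71.5 kips (yield).
Governing: min(60.6, 71.5) = 60.6 kips → weld metal.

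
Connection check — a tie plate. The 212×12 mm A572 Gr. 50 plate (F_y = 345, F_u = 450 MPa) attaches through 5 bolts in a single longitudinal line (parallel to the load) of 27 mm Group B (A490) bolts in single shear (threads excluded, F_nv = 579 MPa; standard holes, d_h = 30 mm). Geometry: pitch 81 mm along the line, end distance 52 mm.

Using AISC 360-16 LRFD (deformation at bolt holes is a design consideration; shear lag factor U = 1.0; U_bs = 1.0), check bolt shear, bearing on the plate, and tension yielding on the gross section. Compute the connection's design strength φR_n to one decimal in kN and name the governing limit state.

789.9 kN (gross-section yield governs)

Bolt shear: A_b = π(27)²/4 = 572.56 mm². φR_n = 0.75 × 579 × 572.56 × 5 × 1 = 1243.2 kN.
Bearing (12 mm plate, F_u = 450 MPa): end bolts L_c = 52 − 30/2 = 37, R_n = min(1.2×37×12×450, 2.4×27×12×450) = 239.76 kN/bolt; interior L_c = 81 − 30 = 51, R_n = 330.48 kN/bolt. φR_n = 0.75 × (1×239.76 + 4×330.48) = 1171.3 kN.
Tension yield (gross): A_g = 212×12 = 2544 mm². φR_n = 0.90 × 345 × 2544 = 789.9 kN.
Governing: min(1243.2, 1171.3, 789.9) = 789.9 kN → gross-section yield.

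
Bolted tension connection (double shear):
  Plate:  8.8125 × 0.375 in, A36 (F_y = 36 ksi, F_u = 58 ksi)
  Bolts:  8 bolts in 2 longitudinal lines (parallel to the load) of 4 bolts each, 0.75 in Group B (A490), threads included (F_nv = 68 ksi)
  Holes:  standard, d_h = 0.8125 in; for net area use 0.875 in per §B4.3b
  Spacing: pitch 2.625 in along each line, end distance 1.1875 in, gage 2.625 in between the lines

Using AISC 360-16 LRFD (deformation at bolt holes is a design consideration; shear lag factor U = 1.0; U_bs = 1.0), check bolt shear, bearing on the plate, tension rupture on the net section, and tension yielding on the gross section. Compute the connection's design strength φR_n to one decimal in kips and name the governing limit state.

Bolt shear: A_b = π(0.75)²/4 = 0.44179 in². φR_n = 0.75 × 68 × 0.44179 × 8 × 2 = 360.5 kips.
Bearing (0.375 in plate, F_u = 58 ksi): end bolts L_c = 1.1875 − 0.8125/2 = 0.78125, R_n = min(1.2×0.78125×0.375×58, 2.4×0.75×0.375×58) = 20.391 kips/bolt; interior L_c = 2.625 − 0.8125 = 1.8125, R_n = 39.15 kips/bolt. φR_n = 0.75 × (2×20.391 + 6×39.15) = 206.8 kips.
Tension rupture (net): A_n = (8.8125 − 2×0.875)×0.375 = 2.6484 in² (U = 1.0, A_e = A_n). φR_n = 0.75 × 58 × 2.6484 = 115.2 kips.
Tension yield (gross): A_g = 8.8125×0.375 = 3.3047 in². φR_n = 0.90 × 36 × 3.3047 = 107.1 kips.
Governing: min(360.5, 206.8, 115.2, 107.1) = 107.1 kips → gross-section yield.

107.1 kips (gross-section yield governs)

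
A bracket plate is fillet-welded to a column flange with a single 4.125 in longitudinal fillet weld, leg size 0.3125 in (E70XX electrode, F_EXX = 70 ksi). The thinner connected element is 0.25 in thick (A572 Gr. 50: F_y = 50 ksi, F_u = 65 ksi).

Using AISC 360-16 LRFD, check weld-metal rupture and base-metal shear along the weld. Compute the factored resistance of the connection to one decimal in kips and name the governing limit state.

Weld metal: throat = 0.707×0.3125 = 0.22094 in, L = 4.125 in. φR_n = 0.75 × 0.6 × 70 × 0.22094 × 4.125 = 28.7 kips.
Base metal shear (0.25 in plate): yield φR_n = 1.0×0.6×50×0.25×4.125 = 30.9 kips; rupture φR_n = 0.75×0.6×65×0.25×4.125 = 30.2 kips; take 30.2 kips (rupture).
Governing: min(28.7, 30.2) = 28.7 kips → weld metal.

28.7 kips (weld metal governs)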